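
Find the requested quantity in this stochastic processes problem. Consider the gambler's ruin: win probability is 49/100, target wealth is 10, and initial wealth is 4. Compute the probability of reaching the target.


Gambler's ruin formula:
r = q/p = 0.5100/0.4900 = 1.0408
P(win) = (1 - r^i)/(1 - r^N)
= (1 - 1.0408^4)/(1 - 1.0408^10)
= 0.3528

0.3528


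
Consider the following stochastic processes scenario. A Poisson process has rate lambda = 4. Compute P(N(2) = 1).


P(N(t)=k) = (lambda*t)^k * exp(-lambda*t) / k!
lambda*t = 8
= 8^1 * exp(-8) / 1!
= 8 * 3.3546e-04 / 1
= 0.0027

0.0027


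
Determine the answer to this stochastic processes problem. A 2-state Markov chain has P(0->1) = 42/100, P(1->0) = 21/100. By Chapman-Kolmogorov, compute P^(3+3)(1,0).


P^6 = P^3 * P^3
Computing via matrix multiplication of the transition matrix.
Entry (1,0) of P^6 = 0.3325

0.3325


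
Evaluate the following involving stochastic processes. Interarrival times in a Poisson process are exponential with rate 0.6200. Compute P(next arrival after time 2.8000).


P(X > t) = exp(-lambda * t)
= exp(-0.6200 * 2.8000)
= exp(-1.7360) = 0.1762

0.1762


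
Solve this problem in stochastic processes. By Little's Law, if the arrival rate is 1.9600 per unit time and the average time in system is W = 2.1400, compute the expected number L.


Little's Law: L = lambda * W
= 1.9600 * 2.1400
= 4.1944

4.1944


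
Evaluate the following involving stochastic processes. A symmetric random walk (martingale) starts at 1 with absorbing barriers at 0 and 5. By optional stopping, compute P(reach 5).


By optional stopping theorem: E(M at tau) = M(0) = 1
P(hit 5)*5 + P(hit 0)*0 = 1
P(hit 5) = (1 - 0)/(5 - 0) = 1/5 = 0.2000

0.2000


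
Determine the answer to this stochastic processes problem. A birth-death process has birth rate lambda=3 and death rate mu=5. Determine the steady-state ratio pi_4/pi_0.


For birth-death process, pi_n/pi_0 = (lambda/mu)^n
= (3/5)^4
= 0.1296

0.1296


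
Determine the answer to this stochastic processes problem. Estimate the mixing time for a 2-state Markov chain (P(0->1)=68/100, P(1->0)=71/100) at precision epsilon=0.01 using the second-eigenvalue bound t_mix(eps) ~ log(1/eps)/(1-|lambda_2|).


lambda_2 = |1 - p01 - p10| = |1 - 0.6800 - 0.7100| = 0.3900
t_mix ~ log(1/eps)/(1 - |lambda_2|)
= log(100)/(1 - 0.3900) = 4.6052/0.6100
= 7.5495

7.5495


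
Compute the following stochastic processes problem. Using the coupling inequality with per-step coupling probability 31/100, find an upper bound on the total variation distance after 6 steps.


TV distance bound <= (1-delta)^n
= (1 - 0.3100)^6
= 0.6900^6
= 0.1079

0.1079


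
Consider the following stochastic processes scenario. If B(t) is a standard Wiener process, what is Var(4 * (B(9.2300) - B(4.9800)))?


Var(alpha*(B(t)-B(s))) = alpha^2 * (t-s)
= 4^2 * (9.2300 - 4.9800)
= 16 * 4.2500
= 68.0000

68.0000


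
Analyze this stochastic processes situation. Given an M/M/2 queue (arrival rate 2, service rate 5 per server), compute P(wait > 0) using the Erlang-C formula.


a = lambda/mu = 0.4000
rho = a/c = 0.2000
Erlang-C formula applied:
C(c,a) = 0.0667

0.0667


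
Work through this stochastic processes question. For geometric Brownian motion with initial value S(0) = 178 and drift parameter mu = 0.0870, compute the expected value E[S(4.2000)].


E[S(t)] = S(0) * exp(mu * t)
= 178 * exp(0.0870 * 4.2000)
= 178 * 1.4411
= 256.5141

256.5141


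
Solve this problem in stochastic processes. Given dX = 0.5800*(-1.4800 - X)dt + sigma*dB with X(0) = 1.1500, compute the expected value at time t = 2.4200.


E[X(t)] = mu + (X(0) - mu)*exp(-theta*t)
= -1.4800 + (1.1500 - -1.4800)*exp(-0.5800*2.4200)
= -1.4800 + 2.6300 * 0.2457
= -0.8338

-0.8338


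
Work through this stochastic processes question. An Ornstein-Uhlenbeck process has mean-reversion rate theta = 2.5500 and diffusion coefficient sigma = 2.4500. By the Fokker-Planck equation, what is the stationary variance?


Stationary variance = sigma^2 / (2*theta)
= 2.4500^2 / (2*2.5500)
= 6.0025 / 5.1000
= 1.1770

1.1770


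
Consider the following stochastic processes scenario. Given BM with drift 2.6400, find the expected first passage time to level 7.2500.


Expected first passage time = a/mu
= 7.2500/2.6400
= 2.7462

2.7462


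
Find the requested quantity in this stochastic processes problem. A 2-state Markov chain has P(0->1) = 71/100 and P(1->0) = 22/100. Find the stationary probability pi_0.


Stationary distribution: pi_0 = p10/(p01+p10), pi_1 = p01/(p01+p10)
p01 = 0.7100, p10 = 0.2200
pi_0 = 0.2366

0.2366


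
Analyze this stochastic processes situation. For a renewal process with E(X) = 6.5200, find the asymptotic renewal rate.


Long-run renewal rate = 1/E(X)
= 1/6.5200
= 0.1534

0.1534


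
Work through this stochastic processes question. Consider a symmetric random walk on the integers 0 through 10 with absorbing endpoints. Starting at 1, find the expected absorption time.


For symmetric RW on 0,...,N with absorbing barriers, E(i) = i*(N-i)
E(1) = 1 * 9 = 9

9


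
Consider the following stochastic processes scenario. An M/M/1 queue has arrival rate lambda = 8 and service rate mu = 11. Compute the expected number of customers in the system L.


rho = 8/11 = 0.7273
L = rho/(1-rho)
= 0.7273/0.2727
= 2.6667

2.6667


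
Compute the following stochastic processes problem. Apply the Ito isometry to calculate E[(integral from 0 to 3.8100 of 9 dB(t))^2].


By Ito isometry: E[(int f dB)^2] = int f^2 dt
= 9^2 * 3.8100
= 81 * 3.8100 = 308.6100

308.6100


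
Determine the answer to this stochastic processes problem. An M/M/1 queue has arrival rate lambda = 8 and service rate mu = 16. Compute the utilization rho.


rho = lambda/mu
= 8/16
= 0.5000

0.5000


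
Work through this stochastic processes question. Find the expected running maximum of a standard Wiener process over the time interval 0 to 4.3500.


E(max B(s)) = sqrt(2t/pi)
= sqrt(2*4.3500/pi)
= sqrt(2.7693)
= 1.6641

1.6641


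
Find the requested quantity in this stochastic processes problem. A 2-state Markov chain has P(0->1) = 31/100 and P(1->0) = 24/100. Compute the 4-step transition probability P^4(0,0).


Computing P^4 by matrix multiplication.
P = [[0.6900, 0.3100], [0.2400, 0.7600]]
After raising P to the power 4:
P^4(0,0) = 0.4595

0.4595


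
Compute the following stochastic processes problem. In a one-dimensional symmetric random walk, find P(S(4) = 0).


P(S(4) = 0) = C(4,2) / 4^2
= 6 / 16
= 0.3750

0.3750


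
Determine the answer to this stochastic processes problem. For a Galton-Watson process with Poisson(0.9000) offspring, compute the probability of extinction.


Since mu = 0.9000 <= 1, extinction probability = 1.

1.0000


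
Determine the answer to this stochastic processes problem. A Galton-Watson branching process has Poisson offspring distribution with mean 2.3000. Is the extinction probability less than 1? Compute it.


Since mu = 2.3000 > 1, extinction prob q < 1.
Solve s = exp(mu*(s-1)) iteratively.
q = 0.1376

0.1376


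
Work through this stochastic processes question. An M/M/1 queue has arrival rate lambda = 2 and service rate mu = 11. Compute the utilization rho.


rho = lambda/mu
= 2/11
= 0.1818

0.1818


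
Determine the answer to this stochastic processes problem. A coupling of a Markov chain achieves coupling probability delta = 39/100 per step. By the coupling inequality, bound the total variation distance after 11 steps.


TV distance bound <= (1-delta)^n
= (1 - 0.3900)^11
= 0.6100^11
= 0.0044

0.0044


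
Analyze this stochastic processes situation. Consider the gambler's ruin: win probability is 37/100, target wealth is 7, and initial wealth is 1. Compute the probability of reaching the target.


Gambler's ruin formula:
r = q/p = 0.6300/0.3700 = 1.7027
P(win) = (1 - r^i)/(1 - r^N)
= (1 - 1.7027^1)/(1 - 1.7027^7)
= 0.0174

0.0174


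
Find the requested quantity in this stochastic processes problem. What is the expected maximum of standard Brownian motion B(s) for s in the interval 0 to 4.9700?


E(max B(s)) = sqrt(2t/pi)
= sqrt(2*4.9700/pi)
= sqrt(3.1640)
= 1.7788

1.7788


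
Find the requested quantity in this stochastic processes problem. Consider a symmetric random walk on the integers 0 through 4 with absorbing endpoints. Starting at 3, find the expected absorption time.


For symmetric RW on 0,...,N with absorbing barriers, E(i) = i*(N-i)
E(3) = 3 * 1 = 3

3


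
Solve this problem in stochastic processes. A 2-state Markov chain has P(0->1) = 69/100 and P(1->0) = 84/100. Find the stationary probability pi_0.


Stationary distribution: pi_0 = p10/(p01+p10), pi_1 = p01/(p01+p10)
p01 = 0.6900, p10 = 0.8400
pi_0 = 0.5490

0.5490


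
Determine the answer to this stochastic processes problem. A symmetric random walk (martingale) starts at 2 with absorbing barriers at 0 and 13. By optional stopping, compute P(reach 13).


By optional stopping theorem: E(M at tau) = M(0) = 2
P(hit 13)*13 + P(hit 0)*0 = 2
P(hit 13) = (2 - 0)/(13 - 0) = 2/13 = 0.1538

0.1538


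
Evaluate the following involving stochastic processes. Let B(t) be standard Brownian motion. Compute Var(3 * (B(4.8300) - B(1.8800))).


Var(alpha*(B(t)-B(s))) = alpha^2 * (t-s)
= 3^2 * (4.8300 - 1.8800)
= 9 * 2.9500
= 26.5500

26.5500


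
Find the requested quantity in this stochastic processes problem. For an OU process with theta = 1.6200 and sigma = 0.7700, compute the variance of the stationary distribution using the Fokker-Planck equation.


Stationary variance = sigma^2 / (2*theta)
= 0.7700^2 / (2*1.6200)
= 0.5929 / 3.2400
= 0.1830

0.1830


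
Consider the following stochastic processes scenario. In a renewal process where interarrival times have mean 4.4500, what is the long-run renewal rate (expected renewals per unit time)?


Long-run renewal rate = 1/E(X)
= 1/4.4500
= 0.2247

0.2247


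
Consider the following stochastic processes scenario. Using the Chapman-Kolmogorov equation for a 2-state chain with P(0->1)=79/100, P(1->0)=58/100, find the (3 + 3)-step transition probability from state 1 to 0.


P^6 = P^3 * P^3
Computing via matrix multiplication of the transition matrix.
Entry (1,0) of P^6 = 0.4223

0.4223


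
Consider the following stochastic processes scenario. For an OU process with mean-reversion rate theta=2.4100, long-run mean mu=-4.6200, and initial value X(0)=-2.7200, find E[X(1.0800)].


E[X(t)] = mu + (X(0) - mu)*exp(-theta*t)
= -4.6200 + (-2.7200 - -4.6200)*exp(-2.4100*1.0800)
= -4.6200 + 1.9000 * 0.0741
= -4.4793

-4.4793


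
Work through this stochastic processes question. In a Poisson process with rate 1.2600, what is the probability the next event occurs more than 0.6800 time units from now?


P(X > t) = exp(-lambda * t)
= exp(-1.2600 * 0.6800)
= exp(-0.8568) = 0.4245

0.4245


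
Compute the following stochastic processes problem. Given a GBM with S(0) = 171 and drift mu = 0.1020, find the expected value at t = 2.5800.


E[S(t)] = S(0) * exp(mu * t)
= 171 * exp(0.1020 * 2.5800)
= 171 * 1.3010
= 222.4770

222.4770


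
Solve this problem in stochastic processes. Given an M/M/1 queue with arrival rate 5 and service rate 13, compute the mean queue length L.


rho = 5/13 = 0.3846
L = rho/(1-rho)
= 0.3846/0.6154
= 0.6250

0.6250


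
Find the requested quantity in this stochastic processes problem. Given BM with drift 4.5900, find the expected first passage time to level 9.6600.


Expected first passage time = a/mu
= 9.6600/4.5900
= 2.1046

2.1046


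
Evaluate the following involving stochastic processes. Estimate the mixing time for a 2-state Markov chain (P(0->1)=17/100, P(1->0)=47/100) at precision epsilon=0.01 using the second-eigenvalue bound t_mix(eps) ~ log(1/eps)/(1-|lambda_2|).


lambda_2 = |1 - p01 - p10| = |1 - 0.1700 - 0.4700| = 0.3600
t_mix ~ log(1/eps)/(1 - |lambda_2|)
= log(100)/(1 - 0.3600) = 4.6052/0.6400
= 7.1956

7.1956


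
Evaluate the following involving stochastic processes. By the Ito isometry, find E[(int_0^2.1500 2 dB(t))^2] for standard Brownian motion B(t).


By Ito isometry: E[(int f dB)^2] = int f^2 dt
= 2^2 * 2.1500
= 4 * 2.1500 = 8.6000

8.6000


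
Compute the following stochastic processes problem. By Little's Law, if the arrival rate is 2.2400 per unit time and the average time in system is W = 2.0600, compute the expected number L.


Little's Law: L = lambda * W
= 2.2400 * 2.0600
= 4.6144

4.6144


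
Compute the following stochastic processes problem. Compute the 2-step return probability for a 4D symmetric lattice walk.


P(return in 2 steps) = P(reverse first step) = 1/(2d)
= 1/8
= 0.1250

0.1250


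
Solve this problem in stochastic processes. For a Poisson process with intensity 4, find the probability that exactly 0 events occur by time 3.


P(N(t)=k) = (lambda*t)^k * exp(-lambda*t) / k!
lambda*t = 12
= 12^0 * exp(-12) / 0!
= 1 * 6.1442e-06 / 1
= 6.1442e-06

6.1442e-06


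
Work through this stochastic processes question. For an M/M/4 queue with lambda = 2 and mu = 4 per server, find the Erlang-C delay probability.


a = lambda/mu = 0.5000
rho = a/c = 0.1250
Erlang-C formula applied:
C(c,a) = 0.0018

0.0018


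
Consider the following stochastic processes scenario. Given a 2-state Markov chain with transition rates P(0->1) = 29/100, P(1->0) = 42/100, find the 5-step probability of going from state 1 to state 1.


Computing P^5 by matrix multiplication.
P = [[0.7100, 0.2900], [0.4200, 0.5800]]
After raising P to the power 5:
P^5(1,1) = 0.4097

0.4097


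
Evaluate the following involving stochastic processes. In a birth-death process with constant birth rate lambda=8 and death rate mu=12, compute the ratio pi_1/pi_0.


For birth-death process, pi_n/pi_0 = (lambda/mu)^n
= (8/12)^1
= 0.6667

0.6667


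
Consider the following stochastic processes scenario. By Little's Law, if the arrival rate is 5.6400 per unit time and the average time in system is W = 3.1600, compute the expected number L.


Little's Law: L = lambda * W
= 5.6400 * 3.1600
= 17.8224

17.8224


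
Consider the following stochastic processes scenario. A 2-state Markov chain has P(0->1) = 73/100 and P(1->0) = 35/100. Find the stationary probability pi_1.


Stationary distribution: pi_0 = p10/(p01+p10), pi_1 = p01/(p01+p10)
p01 = 0.7300, p10 = 0.3500
pi_1 = 0.6759

0.6759


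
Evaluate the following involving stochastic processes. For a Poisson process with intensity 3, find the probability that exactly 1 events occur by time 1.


P(N(t)=k) = (lambda*t)^k * exp(-lambda*t) / k!
lambda*t = 3
= 3^1 * exp(-3) / 1!
= 3 * 0.0498 / 1
= 0.1494

0.1494


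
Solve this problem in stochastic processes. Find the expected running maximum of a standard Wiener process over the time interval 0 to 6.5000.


E(max B(s)) = sqrt(2t/pi)
= sqrt(2*6.5000/pi)
= sqrt(4.1380)
= 2.0342

2.0342


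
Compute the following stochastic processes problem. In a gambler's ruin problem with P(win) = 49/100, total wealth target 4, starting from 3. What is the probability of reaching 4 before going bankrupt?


Gambler's ruin formula:
r = q/p = 0.5100/0.4900 = 1.0408
P(win) = (1 - r^i)/(1 - r^N)
= (1 - 1.0408^3)/(1 - 1.0408^4)
= 0.7348

0.7348


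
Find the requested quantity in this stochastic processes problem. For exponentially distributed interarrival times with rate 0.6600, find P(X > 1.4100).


P(X > t) = exp(-lambda * t)
= exp(-0.6600 * 1.4100)
= exp(-0.9306) = 0.3943

0.3943


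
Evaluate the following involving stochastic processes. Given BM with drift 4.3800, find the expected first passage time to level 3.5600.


Expected first passage time = a/mu
= 3.5600/4.3800
= 0.8128

0.8128


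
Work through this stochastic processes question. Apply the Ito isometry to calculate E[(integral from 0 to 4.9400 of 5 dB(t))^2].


By Ito isometry: E[(int f dB)^2] = int f^2 dt
= 5^2 * 4.9400
= 25 * 4.9400 = 123.5000

123.5000


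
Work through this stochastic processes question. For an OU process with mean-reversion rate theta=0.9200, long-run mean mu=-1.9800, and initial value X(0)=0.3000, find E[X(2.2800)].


E[X(t)] = mu + (X(0) - mu)*exp(-theta*t)
= -1.9800 + (0.3000 - -1.9800)*exp(-0.9200*2.2800)
= -1.9800 + 2.2800 * 0.1228
= -1.7001

-1.7001


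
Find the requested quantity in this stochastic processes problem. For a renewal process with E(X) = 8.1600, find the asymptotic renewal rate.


Long-run renewal rate = 1/E(X)
= 1/8.1600
= 0.1225

0.1225


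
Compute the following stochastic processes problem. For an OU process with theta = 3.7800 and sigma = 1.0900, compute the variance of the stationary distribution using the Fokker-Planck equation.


Stationary variance = sigma^2 / (2*theta)
= 1.0900^2 / (2*3.7800)
= 1.1881 / 7.5600
= 0.1572

0.1572


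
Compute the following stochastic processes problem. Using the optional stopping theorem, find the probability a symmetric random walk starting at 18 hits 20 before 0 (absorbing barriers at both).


By optional stopping theorem: E(M at tau) = M(0) = 18
P(hit 20)*20 + P(hit 0)*0 = 18
P(hit 20) = (18 - 0)/(20 - 0) = 9/10 = 0.9000

0.9000


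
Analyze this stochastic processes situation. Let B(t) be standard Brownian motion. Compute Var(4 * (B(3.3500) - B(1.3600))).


Var(alpha*(B(t)-B(s))) = alpha^2 * (t-s)
= 4^2 * (3.3500 - 1.3600)
= 16 * 1.9900
= 31.8400

31.8400


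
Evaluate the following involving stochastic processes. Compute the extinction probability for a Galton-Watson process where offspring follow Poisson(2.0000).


Since mu = 2.0000 > 1, extinction prob q < 1.
Solve s = exp(mu*(s-1)) iteratively.
q = 0.2032

0.2032


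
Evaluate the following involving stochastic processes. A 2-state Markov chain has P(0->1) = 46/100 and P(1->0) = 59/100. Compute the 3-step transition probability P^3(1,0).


Computing P^3 by matrix multiplication.
P = [[0.5400, 0.4600], [0.5900, 0.4100]]
After raising P to the power 3:
P^3(1,0) = 0.5620

0.5620


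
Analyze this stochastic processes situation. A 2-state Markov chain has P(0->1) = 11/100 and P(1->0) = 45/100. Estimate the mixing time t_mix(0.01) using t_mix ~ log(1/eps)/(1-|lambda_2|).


lambda_2 = |1 - p01 - p10| = |1 - 0.1100 - 0.4500| = 0.4400
t_mix ~ log(1/eps)/(1 - |lambda_2|)
= log(100)/(1 - 0.4400) = 4.6052/0.5600
= 8.2235

8.2235


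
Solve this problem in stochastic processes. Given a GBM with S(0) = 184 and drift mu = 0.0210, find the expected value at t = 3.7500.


E[S(t)] = S(0) * exp(mu * t)
= 184 * exp(0.0210 * 3.7500)
= 184 * 1.0819
= 199.0758

199.0758


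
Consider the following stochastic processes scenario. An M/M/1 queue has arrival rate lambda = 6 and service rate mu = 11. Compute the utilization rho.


rho = lambda/mu
= 6/11
= 0.5455

0.5455


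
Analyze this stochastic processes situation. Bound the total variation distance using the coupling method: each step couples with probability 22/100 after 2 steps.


TV distance bound <= (1-delta)^n
= (1 - 0.2200)^2
= 0.7800^2
= 0.6084

0.6084


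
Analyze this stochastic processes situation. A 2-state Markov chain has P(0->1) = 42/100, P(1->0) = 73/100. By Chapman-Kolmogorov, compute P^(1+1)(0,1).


P^2 = P^1 * P^1
Computing via matrix multiplication of the transition matrix.
Entry (0,1) of P^2 = 0.3570

0.3570


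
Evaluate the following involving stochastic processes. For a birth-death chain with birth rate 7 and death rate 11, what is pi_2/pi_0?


For birth-death process, pi_n/pi_0 = (lambda/mu)^n
= (7/11)^2
= 0.4050

0.4050


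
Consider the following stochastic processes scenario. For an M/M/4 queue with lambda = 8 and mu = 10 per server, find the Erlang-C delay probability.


a = lambda/mu = 0.8000
rho = a/c = 0.2000
Erlang-C formula applied:
C(c,a) = 0.0096

0.0096


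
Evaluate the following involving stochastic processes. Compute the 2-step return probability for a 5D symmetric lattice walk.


P(return in 2 steps) = P(reverse first step) = 1/(2d)
= 1/10
= 0.1000

0.1000


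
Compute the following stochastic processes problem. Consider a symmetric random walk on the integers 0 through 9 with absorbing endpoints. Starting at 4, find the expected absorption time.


For symmetric RW on 0,...,N with absorbing barriers, E(i) = i*(N-i)
E(4) = 4 * 5 = 20

20


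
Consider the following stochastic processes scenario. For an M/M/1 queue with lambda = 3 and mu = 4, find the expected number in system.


rho = 3/4 = 0.7500
L = rho/(1-rho)
= 0.7500/0.2500
= 3.0000

3.0000


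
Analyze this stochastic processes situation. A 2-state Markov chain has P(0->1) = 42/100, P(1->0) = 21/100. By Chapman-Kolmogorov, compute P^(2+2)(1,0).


P^4 = P^2 * P^2
Computing via matrix multiplication of the transition matrix.
Entry (1,0) of P^4 = 0.3271

0.3271


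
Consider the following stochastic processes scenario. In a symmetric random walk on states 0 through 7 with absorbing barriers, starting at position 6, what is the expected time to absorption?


For symmetric RW on 0,...,N with absorbing barriers, E(i) = i*(N-i)
E(6) = 6 * 1 = 6

6


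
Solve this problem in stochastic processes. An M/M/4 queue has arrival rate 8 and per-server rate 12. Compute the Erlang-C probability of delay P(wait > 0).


a = lambda/mu = 0.6667
rho = a/c = 0.1667
Erlang-C formula applied:
C(c,a) = 0.0051

0.0051


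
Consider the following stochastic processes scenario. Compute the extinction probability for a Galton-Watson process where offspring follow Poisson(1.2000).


Since mu = 1.2000 > 1, extinction prob q < 1.
Solve s = exp(mu*(s-1)) iteratively.
q = 0.6863

0.6863


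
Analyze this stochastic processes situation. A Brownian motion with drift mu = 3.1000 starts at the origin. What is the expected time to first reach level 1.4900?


Expected first passage time = a/mu
= 1.4900/3.1000
= 0.4806

0.4806


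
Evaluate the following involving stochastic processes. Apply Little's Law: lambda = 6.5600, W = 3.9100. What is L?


Little's Law: L = lambda * W
= 6.5600 * 3.9100
= 25.6496

25.6496


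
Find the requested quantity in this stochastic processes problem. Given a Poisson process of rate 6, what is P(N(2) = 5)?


P(N(t)=k) = (lambda*t)^k * exp(-lambda*t) / k!
lambda*t = 12
= 12^5 * exp(-12) / 5!
= 248832 * 6.1442e-06 / 120
= 0.0127

0.0127


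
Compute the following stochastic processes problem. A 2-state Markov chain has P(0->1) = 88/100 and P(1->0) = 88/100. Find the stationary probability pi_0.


Stationary distribution: pi_0 = p10/(p01+p10), pi_1 = p01/(p01+p10)
p01 = 0.8800, p10 = 0.8800
pi_0 = 0.5000

0.5000


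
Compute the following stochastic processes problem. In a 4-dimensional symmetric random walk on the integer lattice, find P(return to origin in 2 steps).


P(return in 2 steps) = P(reverse first step) = 1/(2d)
= 1/8
= 0.1250

0.1250


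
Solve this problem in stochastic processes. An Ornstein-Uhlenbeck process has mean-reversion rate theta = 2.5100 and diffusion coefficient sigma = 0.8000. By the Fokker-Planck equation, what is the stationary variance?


Stationary variance = sigma^2 / (2*theta)
= 0.8000^2 / (2*2.5100)
= 0.6400 / 5.0200
= 0.1275

0.1275


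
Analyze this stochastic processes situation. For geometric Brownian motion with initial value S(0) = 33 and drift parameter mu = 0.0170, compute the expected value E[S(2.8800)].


E[S(t)] = S(0) * exp(mu * t)
= 33 * exp(0.0170 * 2.8800)
= 33 * 1.0502
= 34.6559

34.6559


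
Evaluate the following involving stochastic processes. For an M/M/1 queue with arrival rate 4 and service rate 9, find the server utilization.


rho = lambda/mu
= 4/9
= 0.4444

0.4444


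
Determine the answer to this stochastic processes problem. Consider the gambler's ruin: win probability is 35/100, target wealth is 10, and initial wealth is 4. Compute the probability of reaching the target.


Gambler's ruin formula:
r = q/p = 0.6500/0.3500 = 1.8571
P(win) = (1 - r^i)/(1 - r^N)
= (1 - 1.8571^4)/(1 - 1.8571^10)
= 0.0224

0.0224


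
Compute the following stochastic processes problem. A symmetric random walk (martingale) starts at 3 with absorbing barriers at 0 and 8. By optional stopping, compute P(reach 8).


By optional stopping theorem: E(M at tau) = M(0) = 3
P(hit 8)*8 + P(hit 0)*0 = 3
P(hit 8) = (3 - 0)/(8 - 0) = 3/8 = 0.3750

0.3750


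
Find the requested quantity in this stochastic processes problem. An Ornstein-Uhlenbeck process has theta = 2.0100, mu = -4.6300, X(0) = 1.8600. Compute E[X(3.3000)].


E[X(t)] = mu + (X(0) - mu)*exp(-theta*t)
= -4.6300 + (1.8600 - -4.6300)*exp(-2.0100*3.3000)
= -4.6300 + 6.4900 * 0.0013
= -4.6215

-4.6215


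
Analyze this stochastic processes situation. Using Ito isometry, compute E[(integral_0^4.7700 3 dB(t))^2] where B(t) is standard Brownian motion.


By Ito isometry: E[(int f dB)^2] = int f^2 dt
= 3^2 * 4.7700
= 9 * 4.7700 = 42.9300

42.9300


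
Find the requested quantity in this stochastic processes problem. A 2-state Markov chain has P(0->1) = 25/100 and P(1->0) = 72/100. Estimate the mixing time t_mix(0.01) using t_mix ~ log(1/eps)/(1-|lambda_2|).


lambda_2 = |1 - p01 - p10| = |1 - 0.2500 - 0.7200| = 0.0300
t_mix ~ log(1/eps)/(1 - |lambda_2|)
= log(100)/(1 - 0.0300) = 4.6052/0.9700
= 4.7476

4.7476


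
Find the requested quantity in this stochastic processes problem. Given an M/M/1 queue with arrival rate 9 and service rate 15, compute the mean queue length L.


rho = 9/15 = 0.6000
L = rho/(1-rho)
= 0.6000/0.4000
= 1.5000

1.5000


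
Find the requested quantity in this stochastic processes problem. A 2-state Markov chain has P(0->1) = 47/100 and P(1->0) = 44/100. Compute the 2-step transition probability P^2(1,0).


Computing P^2 by matrix multiplication.
P = [[0.5300, 0.4700], [0.4400, 0.5600]]
After raising P to the power 2:
P^2(1,0) = 0.4796

0.4796


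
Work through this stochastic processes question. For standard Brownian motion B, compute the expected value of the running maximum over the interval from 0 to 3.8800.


E(max B(s)) = sqrt(2t/pi)
= sqrt(2*3.8800/pi)
= sqrt(2.4701)
= 1.5717

1.5717


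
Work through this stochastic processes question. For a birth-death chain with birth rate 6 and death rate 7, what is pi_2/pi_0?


For birth-death process, pi_n/pi_0 = (lambda/mu)^n
= (6/7)^2
= 0.7347

0.7347


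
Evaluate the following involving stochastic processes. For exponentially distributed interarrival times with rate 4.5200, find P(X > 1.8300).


P(X > t) = exp(-lambda * t)
= exp(-4.5200 * 1.8300)
= exp(-8.2716) = 2.5568e-04

2.5568e-04


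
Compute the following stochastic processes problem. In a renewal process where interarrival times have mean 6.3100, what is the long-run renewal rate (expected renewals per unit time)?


Long-run renewal rate = 1/E(X)
= 1/6.3100
= 0.1585

0.1585


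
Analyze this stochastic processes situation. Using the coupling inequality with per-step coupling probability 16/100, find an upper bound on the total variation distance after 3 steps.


TV distance bound <= (1-delta)^n
= (1 - 0.1600)^3
= 0.8400^3
= 0.5927

0.5927


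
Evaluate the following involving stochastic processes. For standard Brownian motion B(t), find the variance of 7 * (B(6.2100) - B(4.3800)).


Var(alpha*(B(t)-B(s))) = alpha^2 * (t-s)
= 7^2 * (6.2100 - 4.3800)
= 49 * 1.8300
= 89.6700

89.6700


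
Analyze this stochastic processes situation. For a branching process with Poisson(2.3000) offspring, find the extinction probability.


Since mu = 2.3000 > 1, extinction prob q < 1.
Solve s = exp(mu*(s-1)) iteratively.
q = 0.1376

0.1376


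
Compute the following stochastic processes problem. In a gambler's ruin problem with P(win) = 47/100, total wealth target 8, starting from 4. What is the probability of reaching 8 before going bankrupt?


Gambler's ruin formula:
r = q/p = 0.5300/0.4700 = 1.1277
P(win) = (1 - r^i)/(1 - r^N)
= (1 - 1.1277^4)/(1 - 1.1277^8)
= 0.3821

0.3821


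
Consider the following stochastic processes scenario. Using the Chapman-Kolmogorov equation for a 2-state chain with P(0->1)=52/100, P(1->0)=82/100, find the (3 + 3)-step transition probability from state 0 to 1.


P^6 = P^3 * P^3
Computing via matrix multiplication of the transition matrix.
Entry (0,1) of P^6 = 0.3875

0.3875


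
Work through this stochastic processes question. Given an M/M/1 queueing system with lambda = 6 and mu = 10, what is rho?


rho = lambda/mu
= 6/10
= 0.6000

0.6000


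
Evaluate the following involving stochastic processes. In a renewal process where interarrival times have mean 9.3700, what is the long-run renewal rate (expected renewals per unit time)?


Long-run renewal rate = 1/E(X)
= 1/9.3700
= 0.1067

0.1067


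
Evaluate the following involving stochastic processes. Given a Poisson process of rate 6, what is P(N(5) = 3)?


P(N(t)=k) = (lambda*t)^k * exp(-lambda*t) / k!
lambda*t = 30
= 30^3 * exp(-30) / 3!
= 27000 * 9.3576e-14 / 6
= 4.2109e-10

4.2109e-10


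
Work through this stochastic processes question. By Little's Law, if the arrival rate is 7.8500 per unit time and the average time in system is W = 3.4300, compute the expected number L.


Little's Law: L = lambda * W
= 7.8500 * 3.4300
= 26.9255

26.9255


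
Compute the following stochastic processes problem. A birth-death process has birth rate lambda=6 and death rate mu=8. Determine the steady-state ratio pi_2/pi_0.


For birth-death process, pi_n/pi_0 = (lambda/mu)^n
= (6/8)^2
= 0.5625

0.5625


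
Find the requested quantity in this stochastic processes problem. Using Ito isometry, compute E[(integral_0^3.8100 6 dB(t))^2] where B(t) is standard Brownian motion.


By Ito isometry: E[(int f dB)^2] = int f^2 dt
= 6^2 * 3.8100
= 36 * 3.8100 = 137.1600

137.1600


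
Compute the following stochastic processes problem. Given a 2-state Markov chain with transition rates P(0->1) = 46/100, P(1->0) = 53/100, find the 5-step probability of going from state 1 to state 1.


Computing P^5 by matrix multiplication.
P = [[0.5400, 0.4600], [0.5300, 0.4700]]
After raising P to the power 5:
P^5(1,1) = 0.4646

0.4646


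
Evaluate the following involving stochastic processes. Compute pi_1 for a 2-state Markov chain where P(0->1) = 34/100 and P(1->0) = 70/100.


Stationary distribution: pi_0 = p10/(p01+p10), pi_1 = p01/(p01+p10)
p01 = 0.3400, p10 = 0.7000
pi_1 = 0.3269

0.3269


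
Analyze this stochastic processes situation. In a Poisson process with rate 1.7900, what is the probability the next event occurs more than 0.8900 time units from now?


P(X > t) = exp(-lambda * t)
= exp(-1.7900 * 0.8900)
= exp(-1.5931) = 0.2033

0.2033


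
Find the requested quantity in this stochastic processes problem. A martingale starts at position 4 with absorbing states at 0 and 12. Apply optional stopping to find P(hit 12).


By optional stopping theorem: E(M at tau) = M(0) = 4
P(hit 12)*12 + P(hit 0)*0 = 4
P(hit 12) = (4 - 0)/(12 - 0) = 1/3 = 0.3333

0.3333


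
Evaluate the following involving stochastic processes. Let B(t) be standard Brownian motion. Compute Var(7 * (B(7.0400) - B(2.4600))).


Var(alpha*(B(t)-B(s))) = alpha^2 * (t-s)
= 7^2 * (7.0400 - 2.4600)
= 49 * 4.5800
= 224.4200

224.4200


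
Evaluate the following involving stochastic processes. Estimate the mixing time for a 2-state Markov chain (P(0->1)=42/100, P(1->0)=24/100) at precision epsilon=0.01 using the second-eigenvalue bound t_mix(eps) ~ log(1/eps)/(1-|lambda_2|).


lambda_2 = |1 - p01 - p10| = |1 - 0.4200 - 0.2400| = 0.3400
t_mix ~ log(1/eps)/(1 - |lambda_2|)
= log(100)/(1 - 0.3400) = 4.6052/0.6600
= 6.9775

6.9775


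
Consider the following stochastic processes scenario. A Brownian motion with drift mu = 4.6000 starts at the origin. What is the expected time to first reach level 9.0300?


Expected first passage time = a/mu
= 9.0300/4.6000
= 1.9630

1.9630


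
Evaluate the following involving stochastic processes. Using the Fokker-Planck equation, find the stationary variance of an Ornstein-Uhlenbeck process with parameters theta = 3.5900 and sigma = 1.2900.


Stationary variance = sigma^2 / (2*theta)
= 1.2900^2 / (2*3.5900)
= 1.6641 / 7.1800
= 0.2318

0.2318


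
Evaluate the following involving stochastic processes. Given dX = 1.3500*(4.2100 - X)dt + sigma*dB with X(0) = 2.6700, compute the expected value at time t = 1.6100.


E[X(t)] = mu + (X(0) - mu)*exp(-theta*t)
= 4.2100 + (2.6700 - 4.2100)*exp(-1.3500*1.6100)
= 4.2100 + -1.5400 * 0.1138
= 4.0348

4.0348


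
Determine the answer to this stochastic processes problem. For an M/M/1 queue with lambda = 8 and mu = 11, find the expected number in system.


rho = 8/11 = 0.7273
L = rho/(1-rho)
= 0.7273/0.2727
= 2.6667

2.6667


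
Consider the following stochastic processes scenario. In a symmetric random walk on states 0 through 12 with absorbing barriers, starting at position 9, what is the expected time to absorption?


For symmetric RW on 0,...,N with absorbing barriers, E(i) = i*(N-i)
E(9) = 9 * 3 = 27

27


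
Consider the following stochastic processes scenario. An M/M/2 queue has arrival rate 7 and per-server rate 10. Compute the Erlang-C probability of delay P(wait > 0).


a = lambda/mu = 0.7000
rho = a/c = 0.3500
Erlang-C formula applied:
C(c,a) = 0.1815

0.1815


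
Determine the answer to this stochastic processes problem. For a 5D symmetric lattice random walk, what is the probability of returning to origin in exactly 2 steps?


P(return in 2 steps) = P(reverse first step) = 1/(2d)
= 1/10
= 0.1000

0.1000


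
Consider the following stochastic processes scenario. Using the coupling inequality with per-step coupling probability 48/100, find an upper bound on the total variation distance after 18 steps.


TV distance bound <= (1-delta)^n
= (1 - 0.4800)^18
= 0.5200^18
= 7.7279e-06

7.7279e-06


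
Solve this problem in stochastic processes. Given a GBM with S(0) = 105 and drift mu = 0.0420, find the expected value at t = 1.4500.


E[S(t)] = S(0) * exp(mu * t)
= 105 * exp(0.0420 * 1.4500)
= 105 * 1.0628
= 111.5932

111.5932


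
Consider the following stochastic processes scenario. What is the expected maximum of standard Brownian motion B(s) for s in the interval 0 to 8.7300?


E(max B(s)) = sqrt(2t/pi)
= sqrt(2*8.7300/pi)
= sqrt(5.5577)
= 2.3575

2.3575


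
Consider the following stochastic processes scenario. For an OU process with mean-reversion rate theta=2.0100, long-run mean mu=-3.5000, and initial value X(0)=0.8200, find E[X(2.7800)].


E[X(t)] = mu + (X(0) - mu)*exp(-theta*t)
= -3.5000 + (0.8200 - -3.5000)*exp(-2.0100*2.7800)
= -3.5000 + 4.3200 * 0.0037
= -3.4838

-3.4838


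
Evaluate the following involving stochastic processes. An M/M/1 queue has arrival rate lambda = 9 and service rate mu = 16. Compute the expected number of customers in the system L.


rho = 9/16 = 0.5625
L = rho/(1-rho)
= 0.5625/0.4375
= 1.2857

1.2857


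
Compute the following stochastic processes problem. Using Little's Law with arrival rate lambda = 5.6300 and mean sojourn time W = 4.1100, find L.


Little's Law: L = lambda * W
= 5.6300 * 4.1100
= 23.1393

23.1393


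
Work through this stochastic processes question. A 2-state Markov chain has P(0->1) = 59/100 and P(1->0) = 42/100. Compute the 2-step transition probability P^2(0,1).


Computing P^2 by matrix multiplication.
P = [[0.4100, 0.5900], [0.4200, 0.5800]]
After raising P to the power 2:
P^2(0,1) = 0.5841

0.5841


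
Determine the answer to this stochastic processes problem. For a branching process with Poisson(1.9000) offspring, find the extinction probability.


Since mu = 1.9000 > 1, extinction prob q < 1.
Solve s = exp(mu*(s-1)) iteratively.
q = 0.2328

0.2328


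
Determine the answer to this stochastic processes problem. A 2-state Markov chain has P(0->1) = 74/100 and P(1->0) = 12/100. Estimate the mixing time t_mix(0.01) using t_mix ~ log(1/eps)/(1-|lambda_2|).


lambda_2 = |1 - p01 - p10| = |1 - 0.7400 - 0.1200| = 0.1400
t_mix ~ log(1/eps)/(1 - |lambda_2|)
= log(100)/(1 - 0.1400) = 4.6052/0.8600
= 5.3548

5.3548


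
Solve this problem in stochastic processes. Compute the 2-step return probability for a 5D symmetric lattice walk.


P(return in 2 steps) = P(reverse first step) = 1/(2d)
= 1/10
= 0.1000

0.1000


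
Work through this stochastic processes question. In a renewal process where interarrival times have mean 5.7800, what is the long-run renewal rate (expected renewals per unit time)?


Long-run renewal rate = 1/E(X)
= 1/5.7800
= 0.1730

0.1730


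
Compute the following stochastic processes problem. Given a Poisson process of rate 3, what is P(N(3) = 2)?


P(N(t)=k) = (lambda*t)^k * exp(-lambda*t) / k!
lambda*t = 9
= 9^2 * exp(-9) / 2!
= 81 * 1.2341e-04 / 2
= 0.0050

0.0050


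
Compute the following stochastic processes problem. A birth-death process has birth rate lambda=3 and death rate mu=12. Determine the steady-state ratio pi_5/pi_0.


For birth-death process, pi_n/pi_0 = (lambda/mu)^n
= (3/12)^5
= 9.7656e-04

9.7656e-04


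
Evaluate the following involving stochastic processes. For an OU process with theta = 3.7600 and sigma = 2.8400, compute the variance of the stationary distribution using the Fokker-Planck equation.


Stationary variance = sigma^2 / (2*theta)
= 2.8400^2 / (2*3.7600)
= 8.0656 / 7.5200
= 1.0726

1.0726


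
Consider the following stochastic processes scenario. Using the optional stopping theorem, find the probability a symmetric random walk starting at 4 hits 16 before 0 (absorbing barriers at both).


By optional stopping theorem: E(M at tau) = M(0) = 4
P(hit 16)*16 + P(hit 0)*0 = 4
P(hit 16) = (4 - 0)/(16 - 0) = 1/4 = 0.2500

0.2500


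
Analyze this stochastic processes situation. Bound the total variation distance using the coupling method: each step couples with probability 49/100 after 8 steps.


TV distance bound <= (1-delta)^n
= (1 - 0.4900)^8
= 0.5100^8
= 0.0046

0.0046


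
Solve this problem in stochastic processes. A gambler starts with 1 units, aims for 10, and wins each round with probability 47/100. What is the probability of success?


Gambler's ruin formula:
r = q/p = 0.5300/0.4700 = 1.1277
P(win) = (1 - r^i)/(1 - r^N)
= (1 - 1.1277^1)/(1 - 1.1277^10)
= 0.0549

0.0549


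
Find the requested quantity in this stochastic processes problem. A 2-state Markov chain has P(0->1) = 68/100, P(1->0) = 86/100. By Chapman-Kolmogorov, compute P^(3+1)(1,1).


P^4 = P^3 * P^1
Computing via matrix multiplication of the transition matrix.
Entry (1,1) of P^4 = 0.4890

0.4890


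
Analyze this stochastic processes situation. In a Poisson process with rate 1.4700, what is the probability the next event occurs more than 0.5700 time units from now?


P(X > t) = exp(-lambda * t)
= exp(-1.4700 * 0.5700)
= exp(-0.8379) = 0.4326

0.4326


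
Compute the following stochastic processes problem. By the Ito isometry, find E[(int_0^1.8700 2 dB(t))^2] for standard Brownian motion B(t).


By Ito isometry: E[(int f dB)^2] = int f^2 dt
= 2^2 * 1.8700
= 4 * 1.8700 = 7.4800

7.4800


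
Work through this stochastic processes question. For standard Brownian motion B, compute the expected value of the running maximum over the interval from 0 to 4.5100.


E(max B(s)) = sqrt(2t/pi)
= sqrt(2*4.5100/pi)
= sqrt(2.8712)
= 1.6944

1.6944


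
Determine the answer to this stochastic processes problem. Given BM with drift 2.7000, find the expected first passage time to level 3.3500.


Expected first passage time = a/mu
= 3.3500/2.7000
= 1.2407

1.2407


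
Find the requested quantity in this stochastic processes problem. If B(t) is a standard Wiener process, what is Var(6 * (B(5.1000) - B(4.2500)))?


Var(alpha*(B(t)-B(s))) = alpha^2 * (t-s)
= 6^2 * (5.1000 - 4.2500)
= 36 * 0.8500
= 30.6000

30.6000
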